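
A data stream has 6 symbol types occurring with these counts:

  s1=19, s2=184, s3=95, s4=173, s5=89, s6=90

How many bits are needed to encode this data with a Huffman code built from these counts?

1593

Greedily combine the two least-frequent nodes:
combine s1(19), s5(89) → 108
combine s6(90), s3(95) → 185
combine 108, s4(173) → 281
combine s2(184), 185 → 369
combine 281, 369 → 650
The encoded length is the sum of every internal node's weight: 108 + 185 + 281 + 369 + 650 = 1593 bits.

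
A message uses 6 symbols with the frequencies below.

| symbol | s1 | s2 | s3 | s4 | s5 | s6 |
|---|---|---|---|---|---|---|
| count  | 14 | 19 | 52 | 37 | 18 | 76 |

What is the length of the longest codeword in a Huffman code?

4

Merge the two lowest-weight nodes at each step:
combine s1(14), s5(18) → 32
combine s2(19), 32 → 51
combine s4(37), 51 → 88
combine s3(52), s6(76) → 128
combine 88, 128 → 216
The rarest symbols sit at the bottom; the longest codeword is 4 bits.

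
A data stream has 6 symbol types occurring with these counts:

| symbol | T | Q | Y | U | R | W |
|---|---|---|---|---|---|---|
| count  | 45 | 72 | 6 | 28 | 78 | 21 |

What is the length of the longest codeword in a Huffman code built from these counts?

Merge the two lowest-weight nodes at each step:
combine Y(6), W(21) → 27
combine 27, U(28) → 55
combine T(45), 55 → 100
combine Q(72), R(78) → 150
combine 100, 150 → 250
The first pair merged (Y, W) ends up deepest, at depth 4.

4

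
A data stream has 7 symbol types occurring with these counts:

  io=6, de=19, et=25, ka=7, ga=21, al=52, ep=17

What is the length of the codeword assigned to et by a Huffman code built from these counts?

Repeatedly merge the two smallest:
combine io(6), ka(7) → 13
combine 13, ep(17) → 30
combine de(19), ga(21) → 40
combine et(25), 30 → 55
combine 40, al(52) → 92
combine 55, 92 → 147
The subtree containing et is merged 2 times, so code length = 2.

2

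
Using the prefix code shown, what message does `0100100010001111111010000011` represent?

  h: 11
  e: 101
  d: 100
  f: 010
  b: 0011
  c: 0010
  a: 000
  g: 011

Read left to right; each codeword is recognised as soon as it completes (prefix code):
  010→f | 010→f | 0010→c | 0011→b | 11→h | 11→h | 101→e | 000→a | 0011→b
Decoded message: ffcbhheab

ffcbhheab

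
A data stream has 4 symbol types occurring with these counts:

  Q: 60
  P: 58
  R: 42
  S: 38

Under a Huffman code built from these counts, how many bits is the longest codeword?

Merge the two lowest-weight nodes at each step:
combine S(38), R(42) → 80
combine P(58), Q(60) → 118
combine 80, 118 → 198
The first pair merged (S, R) ends up deepest, at depth 2.

2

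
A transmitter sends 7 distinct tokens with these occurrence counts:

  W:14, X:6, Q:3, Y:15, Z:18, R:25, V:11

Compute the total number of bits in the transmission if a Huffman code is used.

242

Greedily combine the two least-frequent nodes:
merge Q(3) and X(6): 9
merge 9 and V(11): 20
merge W(14) and Y(15): 29
merge Z(18) and 20: 38
merge R(25) and 29: 54
merge 38 and 54: 92
Total encoded bits = sum of merged weights = 9 + 20 + 29 + 38 + 54 + 92 = 242.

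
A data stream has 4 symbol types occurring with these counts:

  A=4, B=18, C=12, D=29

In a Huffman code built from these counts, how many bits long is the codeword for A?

3

Repeatedly merge the two smallest:
combine A(4), C(12) → 16
combine 16, B(18) → 34
combine D(29), 34 → 63
The subtree containing A is merged 3 times, so code length = 3.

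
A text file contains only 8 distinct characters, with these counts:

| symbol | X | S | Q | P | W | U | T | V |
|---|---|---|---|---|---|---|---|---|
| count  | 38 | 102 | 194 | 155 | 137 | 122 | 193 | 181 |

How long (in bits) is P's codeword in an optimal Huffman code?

3

Huffman merges, smallest pair first:
merge X(38) and S(102): 140
merge U(122) and W(137): 259
merge 140 and P(155): 295
merge V(181) and T(193): 374
merge Q(194) and 259: 453
merge 295 and 374: 669
merge 453 and 669: 1122
The subtree containing P is merged 3 times, so code length = 3.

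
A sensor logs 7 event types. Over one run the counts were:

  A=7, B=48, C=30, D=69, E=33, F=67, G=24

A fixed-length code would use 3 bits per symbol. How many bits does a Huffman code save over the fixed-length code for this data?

Fixed-length: 3 bits × 278 symbols = 834 bits.
Huffman merges:
merge A(7) and G(24): 31
merge C(30) and 31: 61
merge E(33) and B(48): 81
merge 61 and F(67): 128
merge D(69) and 81: 150
merge 128 and 150: 278
Huffman total = 31 + 61 + 81 + 128 + 150 + 278 = 729 bits.
Saving = 834 − 729 = 105 bits.

105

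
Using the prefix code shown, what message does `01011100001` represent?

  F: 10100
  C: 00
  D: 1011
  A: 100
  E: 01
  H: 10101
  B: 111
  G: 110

EEGCE

Read left to right; each codeword is recognised as soon as it completes (prefix code):
  01→E | 01→E | 110→G | 00→C | 01→E
Decoded message: EEGCE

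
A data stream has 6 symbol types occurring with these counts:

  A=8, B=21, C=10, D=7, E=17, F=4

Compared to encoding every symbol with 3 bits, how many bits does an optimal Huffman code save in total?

38

Fixed-length: 3 bits × 67 symbols = 201 bits.
Huffman merges:
combine F(4), D(7) → 11
combine A(8), C(10) → 18
combine 11, E(17) → 28
combine 18, B(21) → 39
combine 28, 39 → 67
Huffman total = 11 + 18 + 28 + 39 + 67 = 163 bits.
Saving = 201 − 163 = 38 bits.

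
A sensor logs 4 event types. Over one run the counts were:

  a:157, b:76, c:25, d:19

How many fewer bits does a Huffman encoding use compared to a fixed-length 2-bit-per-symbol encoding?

113

Fixed-length: 2 bits × 277 symbols = 554 bits.
Huffman merges:
combine d(19), c(25) → 44
combine 44, b(76) → 120
combine 120, a(157) → 277
Huffman total = 44 + 120 + 277 = 441 bits.
Saving = 554 − 441 = 113 bits.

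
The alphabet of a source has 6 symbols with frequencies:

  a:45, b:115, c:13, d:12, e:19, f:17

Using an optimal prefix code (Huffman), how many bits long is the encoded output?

449

Merge the two smallest weights repeatedly:
merge d(12) and c(13): 25
merge f(17) and e(19): 36
merge 25 and 36: 61
merge a(45) and 61: 106
merge 106 and b(115): 221
The encoded length is the sum of every internal node's weight: 25 + 36 + 61 + 106 + 221 = 449 bits.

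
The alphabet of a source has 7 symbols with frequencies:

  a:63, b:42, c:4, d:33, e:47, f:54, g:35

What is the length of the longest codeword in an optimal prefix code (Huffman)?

Merge the two lowest-weight nodes at each step:
combine c(4), d(33) → 37
combine g(35), 37 → 72
combine b(42), e(47) → 89
combine f(54), a(63) → 117
combine 72, 89 → 161
combine 117, 161 → 278
Maximum depth reached is 4.

4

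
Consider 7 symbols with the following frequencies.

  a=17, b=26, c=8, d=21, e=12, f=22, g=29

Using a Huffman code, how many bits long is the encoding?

Merge the two smallest weights repeatedly:
combine c(8), e(12) → 20
combine a(17), 20 → 37
combine d(21), f(22) → 43
combine b(26), g(29) → 55
combine 37, 43 → 80
combine 55, 80 → 135
Total encoded bits = sum of merged weights = 20 + 37 + 43 + 55 + 80 + 135 = 370.

370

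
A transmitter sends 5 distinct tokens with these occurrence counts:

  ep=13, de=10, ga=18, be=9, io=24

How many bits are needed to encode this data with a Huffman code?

167

Merge the two smallest weights repeatedly:
merge be(9) and de(10): 19
merge ep(13) and ga(18): 31
merge 19 and io(24): 43
merge 31 and 43: 74
Total encoded bits = sum of merged weights = 19 + 31 + 43 + 74 = 167.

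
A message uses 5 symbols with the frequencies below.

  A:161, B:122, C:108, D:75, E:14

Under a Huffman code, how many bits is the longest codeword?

3

Merge the two lowest-weight nodes at each step:
E(14) + D(75) → 89
89 + C(108) → 197
B(122) + A(161) → 283
197 + 283 → 480
Maximum depth reached is 3.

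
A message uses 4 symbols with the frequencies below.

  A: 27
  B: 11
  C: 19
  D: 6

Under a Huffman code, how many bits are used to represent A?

1

Repeatedly merge the two smallest:
merge D(6) and B(11): 17
merge 17 and C(19): 36
merge A(27) and 36: 63
A is a child of the root — depth 1, so its codeword is a single bit.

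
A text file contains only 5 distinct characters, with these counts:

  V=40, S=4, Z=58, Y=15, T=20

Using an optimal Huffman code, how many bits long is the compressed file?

274

Greedily combine the two least-frequent nodes:
combine S(4), Y(15) → 19
combine 19, T(20) → 39
combine 39, V(40) → 79
combine Z(58), 79 → 137
Total encoded bits = sum of merged weights = 19 + 39 + 79 + 137 = 274.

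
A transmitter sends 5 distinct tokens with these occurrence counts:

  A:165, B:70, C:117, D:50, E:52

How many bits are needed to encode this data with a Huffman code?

Merge the two smallest weights repeatedly:
D(50) + E(52) → 102
B(70) + 102 → 172
C(117) + A(165) → 282
172 + 282 → 454
Each symbol's bit-cost is frequency × depth; summing gives 1010 bits (equivalently 102 + 172 + 282 + 454).

1010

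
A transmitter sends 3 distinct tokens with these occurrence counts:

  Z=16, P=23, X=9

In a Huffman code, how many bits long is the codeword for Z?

Build the tree from the bottom:
merge X(9) and Z(16): 25
merge P(23) and 25: 48
The subtree containing Z is merged 2 times, so code length = 2.

2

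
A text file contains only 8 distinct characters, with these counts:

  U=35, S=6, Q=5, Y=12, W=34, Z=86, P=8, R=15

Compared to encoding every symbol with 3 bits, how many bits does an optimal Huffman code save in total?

Fixed-length: 3 bits × 201 symbols = 603 bits.
Huffman merges:
combine Q(5), S(6) → 11
combine P(8), 11 → 19
combine Y(12), R(15) → 27
combine 19, 27 → 46
combine W(34), U(35) → 69
combine 46, 69 → 115
combine Z(86), 115 → 201
Huffman total = 11 + 19 + 27 + 46 + 69 + 115 + 201 = 488 bits.
Saving = 603 − 488 = 115 bits.

115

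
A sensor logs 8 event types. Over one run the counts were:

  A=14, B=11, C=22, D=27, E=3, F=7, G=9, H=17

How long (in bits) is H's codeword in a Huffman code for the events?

Repeatedly merge the two smallest:
combine E(3), F(7) → 10
combine G(9), 10 → 19
combine B(11), A(14) → 25
combine H(17), 19 → 36
combine C(22), 25 → 47
combine D(27), 36 → 63
combine 47, 63 → 110
The subtree containing H is merged 3 times, so code length = 3.

3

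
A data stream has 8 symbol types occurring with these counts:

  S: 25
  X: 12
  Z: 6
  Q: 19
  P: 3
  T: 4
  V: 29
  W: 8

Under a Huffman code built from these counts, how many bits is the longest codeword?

Merge the two lowest-weight nodes at each step:
combine P(3), T(4) → 7
combine Z(6), 7 → 13
combine W(8), X(12) → 20
combine 13, Q(19) → 32
combine 20, S(25) → 45
combine V(29), 32 → 61
combine 45, 61 → 106
The rarest symbols sit at the bottom; the longest codeword is 5 bits.

5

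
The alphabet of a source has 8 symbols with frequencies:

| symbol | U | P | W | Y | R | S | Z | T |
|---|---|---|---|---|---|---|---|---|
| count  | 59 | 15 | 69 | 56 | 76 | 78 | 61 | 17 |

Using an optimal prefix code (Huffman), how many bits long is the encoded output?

1247

Merge the two smallest weights repeatedly:
merge P(15) and T(17): 32
merge 32 and Y(56): 88
merge U(59) and Z(61): 120
merge W(69) and R(76): 145
merge S(78) and 88: 166
merge 120 and 145: 265
merge 166 and 265: 431
Each symbol's bit-cost is frequency × depth; summing gives 1247 bits (equivalently 32 + 88 + 120 + 145 + 166 + 265 + 431).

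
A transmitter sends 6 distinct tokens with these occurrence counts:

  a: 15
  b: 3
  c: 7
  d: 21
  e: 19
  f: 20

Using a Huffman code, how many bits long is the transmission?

Merge the two smallest weights repeatedly:
b(3) + c(7) → 10
10 + a(15) → 25
e(19) + f(20) → 39
d(21) + 25 → 46
39 + 46 → 85
Each symbol's bit-cost is frequency × depth; summing gives 205 bits (equivalently 10 + 25 + 39 + 46 + 85).

205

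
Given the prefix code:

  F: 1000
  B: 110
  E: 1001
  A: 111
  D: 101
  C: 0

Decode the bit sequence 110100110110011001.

Read left to right; each codeword is recognised as soon as it completes (prefix code):
  110→B | 1001→E | 101→D | 1001→E | 1001→E
Decoded message: BEDEE

BEDEE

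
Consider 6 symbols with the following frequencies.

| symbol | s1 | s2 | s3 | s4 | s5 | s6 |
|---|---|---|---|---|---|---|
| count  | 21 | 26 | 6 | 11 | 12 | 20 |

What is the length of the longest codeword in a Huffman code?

4

Merge the two lowest-weight nodes at each step:
combine s3(6), s4(11) → 17
combine s5(12), 17 → 29
combine s6(20), s1(21) → 41
combine s2(26), 29 → 55
combine 41, 55 → 96
The rarest symbols sit at the bottom; the longest codeword is 4 bits.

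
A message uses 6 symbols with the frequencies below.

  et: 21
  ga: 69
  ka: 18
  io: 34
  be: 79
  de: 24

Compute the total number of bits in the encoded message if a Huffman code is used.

587

Merge the two smallest weights repeatedly:
ka(18) + et(21) → 39
de(24) + io(34) → 58
39 + 58 → 97
ga(69) + be(79) → 148
97 + 148 → 245
The encoded length is the sum of every internal node's weight: 39 + 58 + 97 + 148 + 245 = 587 bits.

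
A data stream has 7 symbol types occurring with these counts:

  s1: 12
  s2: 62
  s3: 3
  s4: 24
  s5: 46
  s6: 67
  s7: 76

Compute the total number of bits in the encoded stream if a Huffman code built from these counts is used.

719

Build the Huffman tree bottom-up:
s3(3) + s1(12) → 15
15 + s4(24) → 39
39 + s5(46) → 85
s2(62) + s6(67) → 129
s7(76) + 85 → 161
129 + 161 → 290
Each symbol's bit-cost is frequency × depth; summing gives 719 bits (equivalently 15 + 39 + 85 + 129 + 161 + 290).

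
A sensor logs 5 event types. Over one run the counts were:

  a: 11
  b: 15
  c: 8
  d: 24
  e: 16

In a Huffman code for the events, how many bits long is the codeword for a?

3

Build the tree from the bottom:
combine c(8), a(11) → 19
combine b(15), e(16) → 31
combine 19, d(24) → 43
combine 31, 43 → 74
a sits 3 levels below the root, so its codeword is 3 bits.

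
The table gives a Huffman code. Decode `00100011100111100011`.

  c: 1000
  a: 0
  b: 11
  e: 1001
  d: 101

Read left to right; each codeword is recognised as soon as it completes (prefix code):
  0→a | 0→a | 1000→c | 11→b | 1001→e | 11→b | 1000→c | 11→b
Decoded message: aacbebcb

aacbebcb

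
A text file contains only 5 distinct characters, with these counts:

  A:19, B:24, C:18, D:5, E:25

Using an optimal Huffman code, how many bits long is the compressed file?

205

Greedily combine the two least-frequent nodes:
merge D(5) and C(18): 23
merge A(19) and 23: 42
merge B(24) and E(25): 49
merge 42 and 49: 91
Total encoded bits = sum of merged weights = 23 + 42 + 49 + 91 = 205.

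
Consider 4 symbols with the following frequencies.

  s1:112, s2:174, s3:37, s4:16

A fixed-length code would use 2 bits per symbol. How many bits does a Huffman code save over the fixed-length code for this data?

Fixed-length: 2 bits × 339 symbols = 678 bits.
Huffman merges:
merge s4(16) and s3(37): 53
merge 53 and s1(112): 165
merge 165 and s2(174): 339
Huffman total = 53 + 165 + 339 = 557 bits.
Saving = 678 − 557 = 121 bits.

121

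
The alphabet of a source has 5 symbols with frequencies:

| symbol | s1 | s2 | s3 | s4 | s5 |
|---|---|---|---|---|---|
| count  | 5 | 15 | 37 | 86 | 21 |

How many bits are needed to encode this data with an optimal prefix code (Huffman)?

303

Merge the two smallest weights repeatedly:
s1(5) + s2(15) → 20
20 + s5(21) → 41
s3(37) + 41 → 78
78 + s4(86) → 164
The encoded length is the sum of every internal node's weight: 20 + 41 + 78 + 164 = 303 bits.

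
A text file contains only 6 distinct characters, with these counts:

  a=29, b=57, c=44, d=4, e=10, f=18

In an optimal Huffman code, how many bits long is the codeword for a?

2

Huffman merges, smallest pair first:
combine d(4), e(10) → 14
combine 14, f(18) → 32
combine a(29), 32 → 61
combine c(44), b(57) → 101
combine 61, 101 → 162
The subtree containing a is merged 2 times, so code length = 2.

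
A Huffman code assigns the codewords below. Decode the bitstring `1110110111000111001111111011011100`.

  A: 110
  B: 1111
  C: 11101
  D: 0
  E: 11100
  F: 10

CFEDEBCFE

Read left to right; each codeword is recognised as soon as it completes (prefix code):
  11101→C | 10→F | 11100→E | 0→D | 11100→E | 1111→B | 11101→C | 10→F | 11100→E
Decoded message: CFEDEBCFE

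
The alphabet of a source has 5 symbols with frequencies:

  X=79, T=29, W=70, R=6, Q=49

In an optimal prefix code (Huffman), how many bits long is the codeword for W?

Huffman merges, smallest pair first:
merge R(6) and T(29): 35
merge 35 and Q(49): 84
merge W(70) and X(79): 149
merge 84 and 149: 233
W sits 2 levels below the root, so its codeword is 2 bits.

2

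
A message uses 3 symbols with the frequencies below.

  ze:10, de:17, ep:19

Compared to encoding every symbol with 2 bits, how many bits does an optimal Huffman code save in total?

Fixed-length: 2 bits × 46 symbols = 92 bits.
Huffman merges:
combine ze(10), de(17) → 27
combine ep(19), 27 → 46
Huffman total = 27 + 46 = 73 bits.
Saving = 92 − 73 = 19 bits.

19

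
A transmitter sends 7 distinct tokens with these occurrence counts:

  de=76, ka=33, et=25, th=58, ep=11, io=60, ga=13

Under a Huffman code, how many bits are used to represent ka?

3

Build the tree from the bottom:
ep(11) + ga(13) → 24
24 + et(25) → 49
ka(33) + 49 → 82
th(58) + io(60) → 118
de(76) + 82 → 158
118 + 158 → 276
ka sits 3 levels below the root, so its codeword is 3 bits.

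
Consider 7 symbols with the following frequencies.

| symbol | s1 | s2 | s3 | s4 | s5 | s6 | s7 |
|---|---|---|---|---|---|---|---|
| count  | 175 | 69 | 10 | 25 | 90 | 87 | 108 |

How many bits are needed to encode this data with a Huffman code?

1444

Greedily combine the two least-frequent nodes:
merge s3(10) and s4(25): 35
merge 35 and s2(69): 104
merge s6(87) and s5(90): 177
merge 104 and s7(108): 212
merge s1(175) and 177: 352
merge 212 and 352: 564
The encoded length is the sum of every internal node's weight: 35 + 104 + 177 + 212 + 352 + 564 = 1444 bits.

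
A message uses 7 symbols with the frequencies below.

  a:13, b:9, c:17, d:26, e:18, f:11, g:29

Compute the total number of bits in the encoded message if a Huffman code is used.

334

Merge the two smallest weights repeatedly:
combine b(9), f(11) → 20
combine a(13), c(17) → 30
combine e(18), 20 → 38
combine d(26), g(29) → 55
combine 30, 38 → 68
combine 55, 68 → 123
Total encoded bits = sum of merged weights = 20 + 30 + 38 + 55 + 68 + 123 = 334.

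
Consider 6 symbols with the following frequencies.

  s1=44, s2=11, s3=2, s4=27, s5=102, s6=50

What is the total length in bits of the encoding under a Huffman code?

Merge the two smallest weights repeatedly:
s3(2) + s2(11) → 13
13 + s4(27) → 40
40 + s1(44) → 84
s6(50) + 84 → 134
s5(102) + 134 → 236
Total encoded bits = sum of merged weights = 13 + 40 + 84 + 134 + 236 = 507.

507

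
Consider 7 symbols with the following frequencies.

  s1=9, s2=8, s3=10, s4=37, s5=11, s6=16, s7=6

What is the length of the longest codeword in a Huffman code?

Merge the two lowest-weight nodes at each step:
merge s7(6) and s2(8): 14
merge s1(9) and s3(10): 19
merge s5(11) and 14: 25
merge s6(16) and 19: 35
merge 25 and 35: 60
merge s4(37) and 60: 97
Maximum depth reached is 4.

4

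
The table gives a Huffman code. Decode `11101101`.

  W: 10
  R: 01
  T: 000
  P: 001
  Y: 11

YWYR

Read left to right; each codeword is recognised as soon as it completes (prefix code):
  11→Y | 10→W | 11→Y | 01→R
Decoded message: YWYR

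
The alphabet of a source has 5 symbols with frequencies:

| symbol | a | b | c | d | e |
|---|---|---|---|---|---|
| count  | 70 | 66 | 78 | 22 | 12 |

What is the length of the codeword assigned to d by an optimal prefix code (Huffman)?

Repeatedly merge the two smallest:
combine e(12), d(22) → 34
combine 34, b(66) → 100
combine a(70), c(78) → 148
combine 100, 148 → 248
d's leaf is at depth 3, giving a 3-bit codeword.

3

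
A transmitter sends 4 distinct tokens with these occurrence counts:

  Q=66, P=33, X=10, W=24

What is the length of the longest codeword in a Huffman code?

3

Merge the two lowest-weight nodes at each step:
X(10) + W(24) → 34
P(33) + 34 → 67
Q(66) + 67 → 133
The first pair merged (X, W) ends up deepest, at depth 3.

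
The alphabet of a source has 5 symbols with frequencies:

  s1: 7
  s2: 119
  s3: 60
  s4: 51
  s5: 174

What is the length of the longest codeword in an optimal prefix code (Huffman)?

Merge the two lowest-weight nodes at each step:
merge s1(7) and s4(51): 58
merge 58 and s3(60): 118
merge 118 and s2(119): 237
merge s5(174) and 237: 411
Maximum depth reached is 4.

4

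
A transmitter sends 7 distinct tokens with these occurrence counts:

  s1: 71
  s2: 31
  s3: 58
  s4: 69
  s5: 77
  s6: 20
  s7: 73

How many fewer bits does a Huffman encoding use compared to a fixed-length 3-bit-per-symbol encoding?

Fixed-length: 3 bits × 399 symbols = 1197 bits.
Huffman merges:
merge s6(20) and s2(31): 51
merge 51 and s3(58): 109
merge s4(69) and s1(71): 140
merge s7(73) and s5(77): 150
merge 109 and 140: 249
merge 150 and 249: 399
Huffman total = 51 + 109 + 140 + 150 + 249 + 399 = 1098 bits.
Saving = 1197 − 1098 = 99 bits.

99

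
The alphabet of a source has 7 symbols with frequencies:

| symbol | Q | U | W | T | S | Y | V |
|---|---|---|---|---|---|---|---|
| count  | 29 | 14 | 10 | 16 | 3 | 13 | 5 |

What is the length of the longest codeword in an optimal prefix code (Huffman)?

Merge the two lowest-weight nodes at each step:
S(3) + V(5) → 8
8 + W(10) → 18
Y(13) + U(14) → 27
T(16) + 18 → 34
27 + Q(29) → 56
34 + 56 → 90
The first pair merged (S, V) ends up deepest, at depth 4.

4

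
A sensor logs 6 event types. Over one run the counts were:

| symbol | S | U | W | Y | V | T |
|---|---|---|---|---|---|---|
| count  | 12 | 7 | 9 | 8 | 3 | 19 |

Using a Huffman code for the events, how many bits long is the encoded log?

143

Merge the two smallest weights repeatedly:
merge V(3) and U(7): 10
merge Y(8) and W(9): 17
merge 10 and S(12): 22
merge 17 and T(19): 36
merge 22 and 36: 58
Each symbol's bit-cost is frequency × depth; summing gives 143 bits (equivalently 10 + 17 + 22 + 36 + 58).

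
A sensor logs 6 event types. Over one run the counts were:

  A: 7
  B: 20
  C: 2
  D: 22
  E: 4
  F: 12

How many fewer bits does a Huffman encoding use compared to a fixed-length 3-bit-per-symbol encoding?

48

Fixed-length: 3 bits × 67 symbols = 201 bits.
Huffman merges:
C(2) + E(4) → 6
6 + A(7) → 13
F(12) + 13 → 25
B(20) + D(22) → 42
25 + 42 → 67
Huffman total = 6 + 13 + 25 + 42 + 67 = 153 bits.
Saving = 201 − 153 = 48 bits.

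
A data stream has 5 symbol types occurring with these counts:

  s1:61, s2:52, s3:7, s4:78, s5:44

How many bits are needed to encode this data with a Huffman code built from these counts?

Greedily combine the two least-frequent nodes:
combine s3(7), s5(44) → 51
combine 51, s2(52) → 103
combine s1(61), s4(78) → 139
combine 103, 139 → 242
Each symbol's bit-cost is frequency × depth; summing gives 535 bits (equivalently 51 + 103 + 139 + 242).

535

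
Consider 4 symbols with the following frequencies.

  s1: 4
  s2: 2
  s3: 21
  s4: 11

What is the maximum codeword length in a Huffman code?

Merge the two lowest-weight nodes at each step:
combine s2(2), s1(4) → 6
combine 6, s4(11) → 17
combine 17, s3(21) → 38
The rarest symbols sit at the bottom; the longest codeword is 3 bits.

3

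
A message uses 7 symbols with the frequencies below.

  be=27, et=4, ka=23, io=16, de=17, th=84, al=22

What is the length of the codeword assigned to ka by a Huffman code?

Huffman merges, smallest pair first:
combine et(4), io(16) → 20
combine de(17), 20 → 37
combine al(22), ka(23) → 45
combine be(27), 37 → 64
combine 45, 64 → 109
combine th(84), 109 → 193
ka sits 3 levels below the root, so its codeword is 3 bits.

3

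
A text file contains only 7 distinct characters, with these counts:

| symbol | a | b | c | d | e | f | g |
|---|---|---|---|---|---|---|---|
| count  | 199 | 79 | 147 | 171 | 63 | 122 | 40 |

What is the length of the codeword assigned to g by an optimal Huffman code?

Build the tree from the bottom:
combine g(40), e(63) → 103
combine b(79), 103 → 182
combine f(122), c(147) → 269
combine d(171), 182 → 353
combine a(199), 269 → 468
combine 353, 468 → 821
The subtree containing g is merged 4 times, so code length = 4.

4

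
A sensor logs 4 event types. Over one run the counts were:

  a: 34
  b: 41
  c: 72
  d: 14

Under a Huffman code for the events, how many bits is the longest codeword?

3

Merge the two lowest-weight nodes at each step:
merge d(14) and a(34): 48
merge b(41) and 48: 89
merge c(72) and 89: 161
Maximum depth reached is 3.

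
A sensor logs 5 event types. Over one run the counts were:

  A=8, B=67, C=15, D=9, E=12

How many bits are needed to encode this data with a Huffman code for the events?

199

Merge the two smallest weights repeatedly:
combine A(8), D(9) → 17
combine E(12), C(15) → 27
combine 17, 27 → 44
combine 44, B(67) → 111
Each symbol's bit-cost is frequency × depth; summing gives 199 bits (equivalently 17 + 27 + 44 + 111).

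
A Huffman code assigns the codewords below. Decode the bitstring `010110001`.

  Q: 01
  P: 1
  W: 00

Read left to right; each codeword is recognised as soon as it completes (prefix code):
  01→Q | 01→Q | 1→P | 00→W | 01→Q
Decoded message: QQPWQ

QQPWQ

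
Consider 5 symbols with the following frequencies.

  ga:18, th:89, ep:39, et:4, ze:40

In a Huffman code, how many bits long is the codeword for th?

Repeatedly merge the two smallest:
et(4) + ga(18) → 22
22 + ep(39) → 61
ze(40) + 61 → 101
th(89) + 101 → 190
th is a child of the root — depth 1, so its codeword is a single bit.

1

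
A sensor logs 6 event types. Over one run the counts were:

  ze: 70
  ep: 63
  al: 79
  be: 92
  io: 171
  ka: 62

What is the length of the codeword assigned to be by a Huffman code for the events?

Repeatedly merge the two smallest:
ka(62) + ep(63) → 125
ze(70) + al(79) → 149
be(92) + 125 → 217
149 + io(171) → 320
217 + 320 → 537
be sits 2 levels below the root, so its codeword is 2 bits.

2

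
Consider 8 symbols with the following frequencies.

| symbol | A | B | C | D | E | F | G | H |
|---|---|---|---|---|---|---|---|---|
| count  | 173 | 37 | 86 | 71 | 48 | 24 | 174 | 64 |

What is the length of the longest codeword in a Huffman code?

5

Merge the two lowest-weight nodes at each step:
F(24) + B(37) → 61
E(48) + 61 → 109
H(64) + D(71) → 135
C(86) + 109 → 195
135 + A(173) → 308
G(174) + 195 → 369
308 + 369 → 677
The first pair merged (F, B) ends up deepest, at depth 5.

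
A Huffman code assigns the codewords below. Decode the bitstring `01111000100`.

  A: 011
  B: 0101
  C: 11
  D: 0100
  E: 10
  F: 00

ACFD

Read left to right; each codeword is recognised as soon as it completes (prefix code):
  011→A | 11→C | 00→F | 0100→D
Decoded message: ACFD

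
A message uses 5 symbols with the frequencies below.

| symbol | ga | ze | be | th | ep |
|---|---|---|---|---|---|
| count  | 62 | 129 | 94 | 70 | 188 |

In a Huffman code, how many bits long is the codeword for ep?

2

Repeatedly merge the two smallest:
ga(62) + th(70) → 132
be(94) + ze(129) → 223
132 + ep(188) → 320
223 + 320 → 543
The subtree containing ep is merged 2 times, so code length = 2.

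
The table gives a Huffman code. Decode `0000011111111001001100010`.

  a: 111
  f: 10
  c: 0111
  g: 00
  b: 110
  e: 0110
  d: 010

ggcabdegf

Read left to right; each codeword is recognised as soon as it completes (prefix code):
  00→g | 00→g | 0111→c | 111→a | 110→b | 010→d | 0110→e | 00→g | 10→f
Decoded message: ggcabdegf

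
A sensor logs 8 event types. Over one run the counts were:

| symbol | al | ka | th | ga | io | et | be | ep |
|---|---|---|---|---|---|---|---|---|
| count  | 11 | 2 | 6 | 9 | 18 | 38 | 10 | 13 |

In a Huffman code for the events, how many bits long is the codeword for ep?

Huffman merges, smallest pair first:
ka(2) + th(6) → 8
8 + ga(9) → 17
be(10) + al(11) → 21
ep(13) + 17 → 30
io(18) + 21 → 39
30 + et(38) → 68
39 + 68 → 107
The subtree containing ep is merged 3 times, so code length = 3.

3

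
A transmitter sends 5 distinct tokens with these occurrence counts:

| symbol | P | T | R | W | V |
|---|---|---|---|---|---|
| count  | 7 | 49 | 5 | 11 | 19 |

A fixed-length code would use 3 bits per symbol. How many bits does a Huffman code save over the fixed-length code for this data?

105

Fixed-length: 3 bits × 91 symbols = 273 bits.
Huffman merges:
R(5) + P(7) → 12
W(11) + 12 → 23
V(19) + 23 → 42
42 + T(49) → 91
Huffman total = 12 + 23 + 42 + 91 = 168 bits.
Saving = 273 − 168 = 105 bits.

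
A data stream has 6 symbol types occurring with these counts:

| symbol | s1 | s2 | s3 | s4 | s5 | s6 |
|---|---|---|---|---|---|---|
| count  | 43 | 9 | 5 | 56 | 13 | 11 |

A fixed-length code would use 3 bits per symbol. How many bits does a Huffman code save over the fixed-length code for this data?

Fixed-length: 3 bits × 137 symbols = 411 bits.
Huffman merges:
s3(5) + s2(9) → 14
s6(11) + s5(13) → 24
14 + 24 → 38
38 + s1(43) → 81
s4(56) + 81 → 137
Huffman total = 14 + 24 + 38 + 81 + 137 = 294 bits.
Saving = 411 − 294 = 117 bits.

117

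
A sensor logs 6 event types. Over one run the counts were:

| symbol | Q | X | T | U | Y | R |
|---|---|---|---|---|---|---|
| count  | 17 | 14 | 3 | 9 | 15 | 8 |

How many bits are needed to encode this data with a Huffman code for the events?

163

Build the Huffman tree bottom-up:
combine T(3), R(8) → 11
combine U(9), 11 → 20
combine X(14), Y(15) → 29
combine Q(17), 20 → 37
combine 29, 37 → 66
Total encoded bits = sum of merged weights = 11 + 20 + 29 + 37 + 66 = 163.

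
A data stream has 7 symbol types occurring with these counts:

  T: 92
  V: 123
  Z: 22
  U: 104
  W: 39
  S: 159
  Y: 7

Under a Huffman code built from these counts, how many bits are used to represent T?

3

Huffman merges, smallest pair first:
Y(7) + Z(22) → 29
29 + W(39) → 68
68 + T(92) → 160
U(104) + V(123) → 227
S(159) + 160 → 319
227 + 319 → 546
The subtree containing T is merged 3 times, so code length = 3.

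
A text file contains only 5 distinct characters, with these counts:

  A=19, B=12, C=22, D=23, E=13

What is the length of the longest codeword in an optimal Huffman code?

3

Merge the two lowest-weight nodes at each step:
combine B(12), E(13) → 25
combine A(19), C(22) → 41
combine D(23), 25 → 48
combine 41, 48 → 89
The rarest symbols sit at the bottom; the longest codeword is 3 bits.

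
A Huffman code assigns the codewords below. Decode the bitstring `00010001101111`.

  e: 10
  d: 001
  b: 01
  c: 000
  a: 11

cedeaa

Read left to right; each codeword is recognised as soon as it completes (prefix code):
  000→c | 10→e | 001→d | 10→e | 11→a | 11→a
Decoded message: cedeaa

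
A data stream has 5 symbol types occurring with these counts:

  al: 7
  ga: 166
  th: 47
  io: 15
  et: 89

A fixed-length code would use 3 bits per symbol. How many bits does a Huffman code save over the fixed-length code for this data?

Fixed-length: 3 bits × 324 symbols = 972 bits.
Huffman merges:
al(7) + io(15) → 22
22 + th(47) → 69
69 + et(89) → 158
158 + ga(166) → 324
Huffman total = 22 + 69 + 158 + 324 = 573 bits.
Saving = 972 − 573 = 399 bits.

399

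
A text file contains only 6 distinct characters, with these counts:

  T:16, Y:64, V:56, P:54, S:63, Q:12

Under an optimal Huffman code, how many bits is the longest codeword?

Merge the two lowest-weight nodes at each step:
Q(12) + T(16) → 28
28 + P(54) → 82
V(56) + S(63) → 119
Y(64) + 82 → 146
119 + 146 → 265
The first pair merged (Q, T) ends up deepest, at depth 4.

4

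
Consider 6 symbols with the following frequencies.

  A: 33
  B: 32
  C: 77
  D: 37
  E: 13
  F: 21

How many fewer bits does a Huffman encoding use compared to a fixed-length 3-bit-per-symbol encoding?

Fixed-length: 3 bits × 213 symbols = 639 bits.
Huffman merges:
merge E(13) and F(21): 34
merge B(32) and A(33): 65
merge 34 and D(37): 71
merge 65 and 71: 136
merge C(77) and 136: 213
Huffman total = 34 + 65 + 71 + 136 + 213 = 519 bits.
Saving = 639 − 519 = 120 bits.

120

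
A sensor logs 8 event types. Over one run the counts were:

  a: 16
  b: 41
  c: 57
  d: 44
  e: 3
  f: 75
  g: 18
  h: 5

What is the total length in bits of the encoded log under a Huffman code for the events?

675

Build the Huffman tree bottom-up:
e(3) + h(5) → 8
8 + a(16) → 24
g(18) + 24 → 42
b(41) + 42 → 83
d(44) + c(57) → 101
f(75) + 83 → 158
101 + 158 → 259
Each symbol's bit-cost is frequency × depth; summing gives 675 bits (equivalently 8 + 24 + 42 + 83 + 101 + 158 + 259).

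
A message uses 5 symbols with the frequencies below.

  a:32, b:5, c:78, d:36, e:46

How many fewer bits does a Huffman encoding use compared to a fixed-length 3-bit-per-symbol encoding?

Fixed-length: 3 bits × 197 symbols = 591 bits.
Huffman merges:
merge b(5) and a(32): 37
merge d(36) and 37: 73
merge e(46) and 73: 119
merge c(78) and 119: 197
Huffman total = 37 + 73 + 119 + 197 = 426 bits.
Saving = 591 − 426 = 165 bits.

165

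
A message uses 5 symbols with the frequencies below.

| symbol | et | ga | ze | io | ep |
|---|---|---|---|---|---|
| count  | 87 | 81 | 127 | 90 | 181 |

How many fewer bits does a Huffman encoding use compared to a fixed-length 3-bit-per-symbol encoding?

Fixed-length: 3 bits × 566 symbols = 1698 bits.
Huffman merges:
combine ga(81), et(87) → 168
combine io(90), ze(127) → 217
combine 168, ep(181) → 349
combine 217, 349 → 566
Huffman total = 168 + 217 + 349 + 566 = 1300 bits.
Saving = 1698 − 1300 = 398 bits.

398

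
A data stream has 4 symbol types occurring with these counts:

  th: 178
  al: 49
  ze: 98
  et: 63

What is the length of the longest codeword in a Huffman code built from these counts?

3

Merge the two lowest-weight nodes at each step:
merge al(49) and et(63): 112
merge ze(98) and 112: 210
merge th(178) and 210: 388
Maximum depth reached is 3.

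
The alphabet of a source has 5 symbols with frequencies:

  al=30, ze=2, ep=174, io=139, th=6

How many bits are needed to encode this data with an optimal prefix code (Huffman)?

Greedily combine the two least-frequent nodes:
combine ze(2), th(6) → 8
combine 8, al(30) → 38
combine 38, io(139) → 177
combine ep(174), 177 → 351
Total encoded bits = sum of merged weights = 8 + 38 + 177 + 351 = 574.

574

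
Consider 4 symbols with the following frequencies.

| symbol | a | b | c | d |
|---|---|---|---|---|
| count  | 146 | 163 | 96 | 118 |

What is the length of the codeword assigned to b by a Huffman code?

Huffman merges, smallest pair first:
merge c(96) and d(118): 214
merge a(146) and b(163): 309
merge 214 and 309: 523
b's leaf is at depth 2, giving a 2-bit codeword.

2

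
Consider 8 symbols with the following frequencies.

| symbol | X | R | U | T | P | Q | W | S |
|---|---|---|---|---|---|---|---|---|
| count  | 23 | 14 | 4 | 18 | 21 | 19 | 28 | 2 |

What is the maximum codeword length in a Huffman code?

5

Merge the two lowest-weight nodes at each step:
combine S(2), U(4) → 6
combine 6, R(14) → 20
combine T(18), Q(19) → 37
combine 20, P(21) → 41
combine X(23), W(28) → 51
combine 37, 41 → 78
combine 51, 78 → 129
The first pair merged (S, U) ends up deepest, at depth 5.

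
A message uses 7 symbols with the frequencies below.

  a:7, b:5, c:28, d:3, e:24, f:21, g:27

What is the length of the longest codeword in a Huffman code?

Merge the two lowest-weight nodes at each step:
merge d(3) and b(5): 8
merge a(7) and 8: 15
merge 15 and f(21): 36
merge e(24) and g(27): 51
merge c(28) and 36: 64
merge 51 and 64: 115
Maximum depth reached is 5.

5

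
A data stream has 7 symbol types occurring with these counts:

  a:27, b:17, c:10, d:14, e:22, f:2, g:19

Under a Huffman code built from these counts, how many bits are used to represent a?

2

Huffman merges, smallest pair first:
combine f(2), c(10) → 12
combine 12, d(14) → 26
combine b(17), g(19) → 36
combine e(22), 26 → 48
combine a(27), 36 → 63
combine 48, 63 → 111
a's leaf is at depth 2, giving a 2-bit codeword.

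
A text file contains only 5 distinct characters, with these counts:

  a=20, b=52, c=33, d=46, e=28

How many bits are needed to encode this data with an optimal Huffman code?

406

Merge the two smallest weights repeatedly:
merge a(20) and e(28): 48
merge c(33) and d(46): 79
merge 48 and b(52): 100
merge 79 and 100: 179
Total encoded bits = sum of merged weights = 48 + 79 + 100 + 179 = 406.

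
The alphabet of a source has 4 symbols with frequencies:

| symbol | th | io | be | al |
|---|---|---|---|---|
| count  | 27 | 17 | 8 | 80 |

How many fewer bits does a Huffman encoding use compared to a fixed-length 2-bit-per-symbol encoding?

55

Fixed-length: 2 bits × 132 symbols = 264 bits.
Huffman merges:
merge be(8) and io(17): 25
merge 25 and th(27): 52
merge 52 and al(80): 132
Huffman total = 25 + 52 + 132 = 209 bits.
Saving = 264 − 209 = 55 bits.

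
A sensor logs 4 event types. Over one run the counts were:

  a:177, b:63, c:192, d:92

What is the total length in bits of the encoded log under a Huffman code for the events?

Build the Huffman tree bottom-up:
combine b(63), d(92) → 155
combine 155, a(177) → 332
combine c(192), 332 → 524
Each symbol's bit-cost is frequency × depth; summing gives 1011 bits (equivalently 155 + 332 + 524).

1011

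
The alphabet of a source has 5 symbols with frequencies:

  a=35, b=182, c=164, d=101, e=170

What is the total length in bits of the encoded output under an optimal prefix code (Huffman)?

Merge the two smallest weights repeatedly:
combine a(35), d(101) → 136
combine 136, c(164) → 300
combine e(170), b(182) → 352
combine 300, 352 → 652
Each symbol's bit-cost is frequency × depth; summing gives 1440 bits (equivalently 136 + 300 + 352 + 652).

1440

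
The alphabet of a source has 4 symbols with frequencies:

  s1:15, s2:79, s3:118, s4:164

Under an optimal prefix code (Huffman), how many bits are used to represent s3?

2

Build the tree from the bottom:
combine s1(15), s2(79) → 94
combine 94, s3(118) → 212
combine s4(164), 212 → 376
s3 sits 2 levels below the root, so its codeword is 2 bits.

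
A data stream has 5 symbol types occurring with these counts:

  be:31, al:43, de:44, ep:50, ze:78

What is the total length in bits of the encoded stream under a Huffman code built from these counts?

566

Merge the two smallest weights repeatedly:
combine be(31), al(43) → 74
combine de(44), ep(50) → 94
combine 74, ze(78) → 152
combine 94, 152 → 246
Total encoded bits = sum of merged weights = 74 + 94 + 152 + 246 = 566.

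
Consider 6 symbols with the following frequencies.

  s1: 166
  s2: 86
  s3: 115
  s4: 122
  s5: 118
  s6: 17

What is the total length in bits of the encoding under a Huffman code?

Merge the two smallest weights repeatedly:
s6(17) + s2(86) → 103
103 + s3(115) → 218
s5(118) + s4(122) → 240
s1(166) + 218 → 384
240 + 384 → 624
Each symbol's bit-cost is frequency × depth; summing gives 1569 bits (equivalently 103 + 218 + 240 + 384 + 624).

1569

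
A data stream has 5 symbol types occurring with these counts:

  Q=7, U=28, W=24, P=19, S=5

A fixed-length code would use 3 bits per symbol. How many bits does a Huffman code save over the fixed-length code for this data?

71

Fixed-length: 3 bits × 83 symbols = 249 bits.
Huffman merges:
combine S(5), Q(7) → 12
combine 12, P(19) → 31
combine W(24), U(28) → 52
combine 31, 52 → 83
Huffman total = 12 + 31 + 52 + 83 = 178 bits.
Saving = 249 − 178 = 71 bits.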